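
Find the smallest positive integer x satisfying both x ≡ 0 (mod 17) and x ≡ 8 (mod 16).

136

x ≡ 8 (mod 16) gives x ∈ {8, 24, 40, 56, 72, 88, 104, 120, …}.
The first of these with x mod 17 = 0 is 136.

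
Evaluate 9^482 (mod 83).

70

By repeated squaring mod 83: 9^1≡9, 9^2≡81, 9^4≡4, 9^8≡16, 9^16≡7, 9^32≡49, 9^64≡77, 9^128≡36, 9^256≡51.
Since 482 = 2 + 32 + 64 + 128 + 256 in binary, 9^482 ≡ 81·49·77·36·51 ≡ 70 (mod 83).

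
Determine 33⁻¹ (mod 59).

33·34 = 1122 = 19·59 + 1, so 33⁻¹ ≡ 34 (mod 59).

34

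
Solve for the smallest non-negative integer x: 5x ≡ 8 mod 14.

The inverse of 5 mod 14 is 3 (since 5·3 = 15 ≡ 1).
Multiplying both sides by 3: x ≡ 3·8 = 24 ≡ 10 (mod 14).

10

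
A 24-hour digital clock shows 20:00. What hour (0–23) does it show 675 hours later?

Dividing 675 by 24 gives quotient 28 and remainder 3.
(20 + 3) mod 24 = 23.

23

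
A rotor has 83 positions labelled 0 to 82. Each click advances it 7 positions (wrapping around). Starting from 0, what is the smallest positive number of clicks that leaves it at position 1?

83 = 11·7 + 6
7 = 1·6 + 1
6 = 6·1 + 0
Back-substituting gives 7·12 ≡ 1 (mod 83).

12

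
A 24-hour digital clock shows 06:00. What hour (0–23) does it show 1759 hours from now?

1759 = 73·24 + 7, so 1759 mod 24 = 7.
(6 + 7) mod 24 = 13.

13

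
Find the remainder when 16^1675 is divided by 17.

By repeated squaring mod 17: 16^1≡16, 16^2≡1, 16^4≡1, 16^8≡1, 16^16≡1, 16^32≡1, 16^64≡1, 16^128≡1, 16^256≡1, 16^512≡1, 16^1024≡1.
1675 = 1 + 2 + 8 + 128 + 512 + 1024, so 16^1675 ≡ 16·1·1·1·1·1 ≡ 16 (mod 17).

16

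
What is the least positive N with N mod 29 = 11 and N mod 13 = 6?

Since 13·9 ≡ 1 (mod 29), take x = 6 + 13·((11−6)·9 mod 29) = 6 + 13·16 = 214.
Check: 214 mod 29 = 11, 214 mod 13 = 6.

214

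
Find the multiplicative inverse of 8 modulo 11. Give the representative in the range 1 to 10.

11 = 1·8 + 3
8 = 2·3 + 2
3 = 1·2 + 1
2 = 2·1 + 0
Back-substituting gives 8·7 ≡ 1 (mod 11).

7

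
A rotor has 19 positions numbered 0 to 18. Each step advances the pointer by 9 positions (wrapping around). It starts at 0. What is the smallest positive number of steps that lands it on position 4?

The inverse of 9 mod 19 is 17 (since 9·17 = 153 ≡ 1).
Multiplying both sides by 17: x ≡ 17·4 = 68 ≡ 11 (mod 19).
Check: 9·11 = 99 = 5·19 + 4.

11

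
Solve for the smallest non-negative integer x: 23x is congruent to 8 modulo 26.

23⁻¹ ≡ 17 (mod 26) because 23·17 = 391 = 15·26 + 1.
Multiplying both sides by 17: x ≡ 17·8 = 136 ≡ 6 (mod 26).
Check: 23·6 = 138 = 5·26 + 8.

6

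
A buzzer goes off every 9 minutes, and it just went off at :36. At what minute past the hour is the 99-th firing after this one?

99·9 = 891.
Dividing 891 by 60 gives quotient 14 and remainder 51.
(36 + 51) mod 60 = 27.

27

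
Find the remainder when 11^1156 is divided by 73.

By repeated squaring mod 73: 11^1≡11, 11^2≡48, 11^4≡41, 11^8≡2, 11^16≡4, 11^32≡16, 11^64≡37, 11^128≡55, 11^256≡32, 11^512≡2, 11^1024≡4.
1156 = 4 + 128 + 1024, so 11^1156 ≡ 41·55·4 ≡ 41 (mod 73).

41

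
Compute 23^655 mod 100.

7

By repeated squaring mod 100: 23^1≡23, 23^2≡29, 23^4≡41, 23^8≡81, 23^16≡61, 23^32≡21, 23^64≡41, 23^128≡81, 23^256≡61, 23^512≡21.
655 = 1 + 2 + 4 + 8 + 128 + 512, so 23^655 ≡ 23·29·41·81·81·21 ≡ 7 (mod 100).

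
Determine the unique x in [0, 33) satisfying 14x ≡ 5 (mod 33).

31

The inverse of 14 mod 33 is 26 (since 14·26 = 364 ≡ 1).
So x ≡ 26·5 = 130 ≡ 31 (mod 33).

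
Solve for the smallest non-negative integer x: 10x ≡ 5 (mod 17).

9

The inverse of 10 mod 17 is 12 (since 10·12 = 120 ≡ 1).
Multiplying both sides by 12: x ≡ 12·5 = 60 ≡ 9 (mod 17).
Check: 10·9 = 90 = 5·17 + 5.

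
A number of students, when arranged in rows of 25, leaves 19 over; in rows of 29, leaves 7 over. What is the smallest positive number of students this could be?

94

x ≡ 19 (mod 25) gives x ∈ {19, 44, 69, 94}.
The first of these with x mod 29 = 7 is 94.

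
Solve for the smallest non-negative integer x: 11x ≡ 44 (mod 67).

4

The inverse of 11 mod 67 is 61 (since 11·61 = 671 ≡ 1).
Multiplying both sides by 61: x ≡ 61·44 = 2684 ≡ 4 (mod 67).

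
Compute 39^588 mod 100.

Square-and-reduce mod 100: 39^1≡39, 39^2≡21, 39^4≡41, 39^8≡81, 39^16≡61, 39^32≡21, 39^64≡41, 39^128≡81, 39^256≡61, 39^512≡21.
588 = 4 + 8 + 64 + 512, so 39^588 ≡ 41·81·41·21 ≡ 81 (mod 100).

81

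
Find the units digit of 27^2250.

Last digits of 7^n: 7, 9, 3, 1 (period 4).
2250 mod 4 = 2, so the last digit matches 7^2 = 9.

9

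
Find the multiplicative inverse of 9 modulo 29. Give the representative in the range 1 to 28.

9·13 = 117 = 4·29 + 1, so 9⁻¹ ≡ 13 (mod 29).

13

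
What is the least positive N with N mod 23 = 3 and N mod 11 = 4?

x ≡ 4 (mod 11) gives x ∈ {4, 15, 26}.
The first of these with x mod 23 = 3 is 26.

26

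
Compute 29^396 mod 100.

21

Successive squares of 29 mod 100: 29^1≡29, 29^2≡41, 29^4≡81, 29^8≡61, 29^16≡21, 29^32≡41, 29^64≡81, 29^128≡61, 29^256≡21.
Since 396 = 4 + 8 + 128 + 256 in binary, 29^396 ≡ 81·61·61·21 ≡ 21 (mod 100).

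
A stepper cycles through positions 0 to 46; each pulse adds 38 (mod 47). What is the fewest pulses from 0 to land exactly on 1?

26

47 = 1·38 + 9
38 = 4·9 + 2
9 = 4·2 + 1
2 = 2·1 + 0
Back-substituting gives 38·26 ≡ 1 (mod 47).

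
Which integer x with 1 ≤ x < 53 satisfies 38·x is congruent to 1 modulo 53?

38·7 = 266 = 5·53 + 1, so 38⁻¹ ≡ 7 (mod 53).

7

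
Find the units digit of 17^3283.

3

The units digit of 17^n cycles with period 4: 7, 9, 3, 1, …
3283 leaves remainder 3 on division by 4, so 17^3283 ends in 3.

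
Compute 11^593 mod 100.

Successive squares of 11 mod 100: 11^1≡11, 11^2≡21, 11^4≡41, 11^8≡81, 11^16≡61, 11^32≡21, 11^64≡41, 11^128≡81, 11^256≡61, 11^512≡21.
Since 593 = 1 + 16 + 64 + 512 in binary, 11^593 ≡ 11·61·41·21 ≡ 31 (mod 100).

31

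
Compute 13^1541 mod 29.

13

By repeated squaring mod 29: 13^1≡13, 13^2≡24, 13^4≡25, 13^8≡16, 13^16≡24, 13^32≡25, 13^64≡16, 13^128≡24, 13^256≡25, 13^512≡16, 13^1024≡24.
Since 1541 = 1 + 4 + 512 + 1024 in binary, 13^1541 ≡ 13·25·16·24 ≡ 13 (mod 29).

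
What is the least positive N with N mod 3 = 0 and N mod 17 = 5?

39

x ≡ 0 (mod 3) gives x ∈ {0, 3, 6, 9, 12, 15, 18, 21, …}.
The first of these with x mod 17 = 5 is 39.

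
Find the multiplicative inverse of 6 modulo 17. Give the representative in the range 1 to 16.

3

6·3 = 18 = 1·17 + 1, so 6⁻¹ ≡ 3 (mod 17).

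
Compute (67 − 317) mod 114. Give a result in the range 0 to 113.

92

Dividing 317 by 114 gives quotient 2 and remainder 89.
(67 − 89) mod 114 = 92.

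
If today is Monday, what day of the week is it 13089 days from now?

Dividing 13089 by 7 gives quotient 1869 and remainder 6.
Monday + 6 days → Sunday.

Sunday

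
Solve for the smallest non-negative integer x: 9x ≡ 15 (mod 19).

8

The inverse of 9 mod 19 is 17 (since 9·17 = 153 ≡ 1).
So x ≡ 17·15 = 255 ≡ 8 (mod 19).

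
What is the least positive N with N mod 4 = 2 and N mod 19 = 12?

50

Since 19·3 ≡ 1 (mod 4), take x = 12 + 19·((2−12)·3 mod 4) = 12 + 19·2 = 50.
Check: 50 mod 4 = 2, 50 mod 19 = 12.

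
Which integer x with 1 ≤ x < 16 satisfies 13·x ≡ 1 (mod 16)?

5

16 = 1·13 + 3
13 = 4·3 + 1
3 = 3·1 + 0
Back-substituting gives 13·5 ≡ 1 (mod 16).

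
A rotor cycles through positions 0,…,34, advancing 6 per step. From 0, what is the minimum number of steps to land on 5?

The inverse of 6 mod 35 is 6 (since 6·6 = 36 ≡ 1).
So x ≡ 6·5 = 30 ≡ 30 (mod 35).
Check: 6·30 = 180 = 5·35 + 5.

30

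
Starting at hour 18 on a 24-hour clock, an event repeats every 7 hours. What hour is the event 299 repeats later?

299·7 = 2093.
Dividing 2093 by 24 gives quotient 87 and remainder 5.
(18 + 5) mod 24 = 23.

23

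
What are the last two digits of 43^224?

01

By repeated squaring mod 100: 43^1≡43, 43^2≡49, 43^4≡1, 43^8≡1, 43^16≡1, 43^32≡1, 43^64≡1, 43^128≡1.
Since 224 = 32 + 64 + 128 in binary, 43^224 ≡ 1·1·1 ≡ 1 (mod 100).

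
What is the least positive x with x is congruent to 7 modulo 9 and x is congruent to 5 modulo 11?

x ≡ 7 (mod 9) gives x ∈ {7, 16}.
The first of these with x mod 11 = 5 is 16.

16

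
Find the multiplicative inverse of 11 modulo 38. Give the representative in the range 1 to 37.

7

38 = 3·11 + 5
11 = 2·5 + 1
5 = 5·1 + 0
Back-substituting gives 11·7 ≡ 1 (mod 38).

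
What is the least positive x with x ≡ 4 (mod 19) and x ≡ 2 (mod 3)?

23

x ≡ 2 (mod 3) gives x ∈ {2, 5, 8, 11, 14, 17, 20, 23}.
The first of these with x mod 19 = 4 is 23.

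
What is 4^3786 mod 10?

Last digits of 4^n: 4, 6 (period 2).
3786 mod 2 = 0, so the last digit matches 4^2 = 6.

6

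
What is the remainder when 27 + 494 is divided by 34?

11

Dividing 494 by 34 gives quotient 14 and remainder 18.
(27 + 18) mod 34 = 11.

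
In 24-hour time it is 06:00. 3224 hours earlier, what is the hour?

22

3224 = 134·24 + 8, so 3224 mod 24 = 8.
(6 − 8) mod 24 = 22.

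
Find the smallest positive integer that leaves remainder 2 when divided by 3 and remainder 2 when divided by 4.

Since 4·1 ≡ 1 (mod 3), take x = 2 + 4·((2−2)·1 mod 3) = 2 + 4·0 = 2.
Check: 2 mod 3 = 2, 2 mod 4 = 2.

2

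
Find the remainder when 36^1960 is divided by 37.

Square-and-reduce mod 37: 36^1≡36, 36^2≡1, 36^4≡1, 36^8≡1, 36^16≡1, 36^32≡1, 36^64≡1, 36^128≡1, 36^256≡1, 36^512≡1, 36^1024≡1.
1960 = 8 + 32 + 128 + 256 + 512 + 1024, so 36^1960 ≡ 1·1·1·1·1·1 ≡ 1 (mod 37).

1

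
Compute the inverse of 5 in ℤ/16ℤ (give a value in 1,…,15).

5·13 = 65 = 4·16 + 1, so 5⁻¹ ≡ 13 (mod 16).

13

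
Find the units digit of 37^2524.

Powers of 7 mod 10 repeat with period 4: 7, 9, 3, 1.
2524 leaves remainder 0 on division by 4, so 37^2524 ends in 1.

1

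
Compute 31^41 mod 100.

Successive squares of 31 mod 100: 31^1≡31, 31^2≡61, 31^4≡21, 31^8≡41, 31^16≡81, 31^32≡61.
Since 41 = 1 + 8 + 32 in binary, 31^41 ≡ 31·41·61 ≡ 31 (mod 100).

31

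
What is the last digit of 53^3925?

3

The units digit of 53^n cycles with period 4: 3, 9, 7, 1, …
3925 leaves remainder 1 on division by 4, so 53^3925 ends in 3.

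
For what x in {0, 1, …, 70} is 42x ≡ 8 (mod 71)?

34

42⁻¹ ≡ 22 (mod 71) because 42·22 = 924 = 13·71 + 1.
So x ≡ 22·8 = 176 ≡ 34 (mod 71).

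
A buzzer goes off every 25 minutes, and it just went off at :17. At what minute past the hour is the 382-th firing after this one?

27

382·25 = 9550.
9550 mod 60 = 10 (since 159·60 = 9540).
(17 + 10) mod 60 = 27.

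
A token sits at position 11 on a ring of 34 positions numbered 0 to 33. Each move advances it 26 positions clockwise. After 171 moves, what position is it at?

171·26 = 4446.
4446 − 130·34 = 26, so 4446 ≡ 26 (mod 34).
(11 + 26) mod 34 = 3.

3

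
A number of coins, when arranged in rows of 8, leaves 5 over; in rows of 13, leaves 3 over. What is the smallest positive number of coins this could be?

Since 13·5 ≡ 1 (mod 8), take x = 3 + 13·((5−3)·5 mod 8) = 3 + 13·2 = 29.
Check: 29 mod 8 = 5, 29 mod 13 = 3.

29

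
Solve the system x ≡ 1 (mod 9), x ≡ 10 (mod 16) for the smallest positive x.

x ≡ 1 (mod 9) gives x ∈ {1, 10}.
The first of these with x mod 16 = 10 is 10.

10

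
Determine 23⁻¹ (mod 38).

23·5 = 115 = 3·38 + 1, so 23⁻¹ ≡ 5 (mod 38).

5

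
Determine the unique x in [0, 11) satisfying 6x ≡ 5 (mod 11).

10

The inverse of 6 mod 11 is 2 (since 6·2 = 12 ≡ 1).
So x ≡ 2·5 = 10 ≡ 10 (mod 11).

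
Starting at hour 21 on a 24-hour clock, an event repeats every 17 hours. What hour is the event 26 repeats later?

7

26·17 = 442.
Dividing 442 by 24 gives quotient 18 and remainder 10.
(21 + 10) mod 24 = 7.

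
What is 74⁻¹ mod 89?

83

74·83 = 6142 = 69·89 + 1, so 74⁻¹ ≡ 83 (mod 89).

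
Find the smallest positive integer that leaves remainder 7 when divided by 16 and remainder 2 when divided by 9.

Since 9·9 ≡ 1 (mod 16), take x = 2 + 9·((7−2)·9 mod 16) = 2 + 9·13 = 119.
Check: 119 mod 16 = 7, 119 mod 9 = 2.

119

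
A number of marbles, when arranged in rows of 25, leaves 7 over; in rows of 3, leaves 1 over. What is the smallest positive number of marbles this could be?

7

x ≡ 1 (mod 3) gives x ∈ {1, 4, 7}.
The first of these with x mod 25 = 7 is 7.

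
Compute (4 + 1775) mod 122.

1775 mod 122 = 67 (since 14·122 = 1708).
(4 + 67) mod 122 = 71.

71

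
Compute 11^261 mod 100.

11

By repeated squaring mod 100: 11^1≡11, 11^2≡21, 11^4≡41, 11^8≡81, 11^16≡61, 11^32≡21, 11^64≡41, 11^128≡81, 11^256≡61.
Since 261 = 1 + 4 + 256 in binary, 11^261 ≡ 11·41·61 ≡ 11 (mod 100).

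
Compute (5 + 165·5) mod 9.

2

165·5 = 825.
825 mod 9 = 6 (since 91·9 = 819).
(5 + 6) mod 9 = 2.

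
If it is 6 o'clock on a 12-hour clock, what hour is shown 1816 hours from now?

Dividing 1816 by 12 gives quotient 151 and remainder 4.
6 + 4 → 10 on a 12-hour dial.

10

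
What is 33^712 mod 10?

1

The units digit of 33^n cycles with period 4: 3, 9, 7, 1, …
712 leaves remainder 0 on division by 4, so 33^712 ends in 1.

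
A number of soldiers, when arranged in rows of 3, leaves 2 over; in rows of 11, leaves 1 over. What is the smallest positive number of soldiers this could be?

x ≡ 2 (mod 3) gives x ∈ {2, 5, 8, 11, 14, 17, 20, 23}.
The first of these with x mod 11 = 1 is 23.

23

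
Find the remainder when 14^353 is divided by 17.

14

Square-and-reduce mod 17: 14^1≡14, 14^2≡9, 14^4≡13, 14^8≡16, 14^16≡1, 14^32≡1, 14^64≡1, 14^128≡1, 14^256≡1.
Since 353 = 1 + 32 + 64 + 256 in binary, 14^353 ≡ 14·1·1·1 ≡ 14 (mod 17).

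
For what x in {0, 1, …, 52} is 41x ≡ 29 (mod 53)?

2

The inverse of 41 mod 53 is 22 (since 41·22 = 902 ≡ 1).
So x ≡ 22·29 = 638 ≡ 2 (mod 53).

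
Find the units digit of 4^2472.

6

The units digit of 4^n cycles with period 2: 4, 6, …
2472 leaves remainder 0 on division by 2, so 4^2472 ends in 6.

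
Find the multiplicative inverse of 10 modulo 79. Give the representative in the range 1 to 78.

10·8 = 80 = 1·79 + 1, so 10⁻¹ ≡ 8 (mod 79).

8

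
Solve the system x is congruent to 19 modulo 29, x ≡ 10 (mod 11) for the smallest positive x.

Since 11·8 ≡ 1 (mod 29), take x = 10 + 11·((19−10)·8 mod 29) = 10 + 11·14 = 164.
Check: 164 mod 29 = 19, 164 mod 11 = 10.

164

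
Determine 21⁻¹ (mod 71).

71 = 3·21 + 8
21 = 2·8 + 5
8 = 1·5 + 3
5 = 1·3 + 2
3 = 1·2 + 1
2 = 2·1 + 0
Back-substituting gives 21·44 ≡ 1 (mod 71).

44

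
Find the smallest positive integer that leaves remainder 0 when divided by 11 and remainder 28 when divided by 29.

x ≡ 0 (mod 11) gives x ∈ {0, 11, 22, 33, 44, 55, 66, 77, …}.
The first of these with x mod 29 = 28 is 231.

231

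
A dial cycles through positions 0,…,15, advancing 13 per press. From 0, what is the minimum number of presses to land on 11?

13⁻¹ ≡ 5 (mod 16) because 13·5 = 65 = 4·16 + 1.
So x ≡ 5·11 = 55 ≡ 7 (mod 16).

7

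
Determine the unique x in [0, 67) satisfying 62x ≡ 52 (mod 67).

The inverse of 62 mod 67 is 40 (since 62·40 = 2480 ≡ 1).
So x ≡ 40·52 = 2080 ≡ 3 (mod 67).
Check: 62·3 = 186 = 2·67 + 52.

3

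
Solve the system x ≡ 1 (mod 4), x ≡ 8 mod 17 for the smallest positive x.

25

Since 17·1 ≡ 1 (mod 4), take x = 8 + 17·((1−8)·1 mod 4) = 8 + 17·1 = 25.
Check: 25 mod 4 = 1, 25 mod 17 = 8.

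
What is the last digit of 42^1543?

Powers of 2 mod 10 repeat with period 4: 2, 4, 8, 6.
1543 mod 4 = 3, so the last digit matches 2^3 = 8.

8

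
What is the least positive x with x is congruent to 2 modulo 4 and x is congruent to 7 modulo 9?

x ≡ 2 (mod 4) gives x ∈ {2, 6, 10, 14, 18, 22, 26, 30, …}.
The first of these with x mod 9 = 7 is 34.

34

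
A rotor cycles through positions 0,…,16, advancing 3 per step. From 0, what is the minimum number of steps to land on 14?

The inverse of 3 mod 17 is 6 (since 3·6 = 18 ≡ 1).
So x ≡ 6·14 = 84 ≡ 16 (mod 17).
Check: 3·16 = 48 = 2·17 + 14.

16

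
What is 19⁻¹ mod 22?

7

19·7 = 133 = 6·22 + 1, so 19⁻¹ ≡ 7 (mod 22).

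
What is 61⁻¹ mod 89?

61·54 = 3294 = 37·89 + 1, so 61⁻¹ ≡ 54 (mod 89).

54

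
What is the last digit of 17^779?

3

The units digit of 17^n cycles with period 4: 7, 9, 3, 1, …
779 leaves remainder 3 on division by 4, so 17^779 ends in 3.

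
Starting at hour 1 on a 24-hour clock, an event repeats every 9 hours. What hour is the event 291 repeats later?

4

291·9 = 2619.
2619 − 109·24 = 3, so 2619 ≡ 3 (mod 24).
(1 + 3) mod 24 = 4.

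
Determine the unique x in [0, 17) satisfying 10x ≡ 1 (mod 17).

12

10⁻¹ ≡ 12 (mod 17) because 10·12 = 120 = 7·17 + 1.
Multiplying both sides by 12: x ≡ 12·1 = 12 ≡ 12 (mod 17).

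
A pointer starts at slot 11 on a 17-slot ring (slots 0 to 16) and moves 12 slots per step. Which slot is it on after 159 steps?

15

159·12 = 1908.
1908 − 112·17 = 4, so 1908 ≡ 4 (mod 17).
(11 + 4) mod 17 = 15.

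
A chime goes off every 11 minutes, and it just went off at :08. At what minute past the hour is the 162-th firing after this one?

162·11 = 1782.
1782 mod 60 = 42 (since 29·60 = 1740).
(8 + 42) mod 60 = 50.

50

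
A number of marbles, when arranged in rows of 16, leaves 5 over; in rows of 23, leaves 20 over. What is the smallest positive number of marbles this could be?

181

x ≡ 5 (mod 16) gives x ∈ {5, 21, 37, 53, 69, 85, 101, 117, …}.
The first of these with x mod 23 = 20 is 181.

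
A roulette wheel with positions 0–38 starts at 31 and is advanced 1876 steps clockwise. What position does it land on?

1876 mod 39 = 4 (since 48·39 = 1872).
(31 + 4) mod 39 = 35.

35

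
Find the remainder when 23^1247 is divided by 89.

35

Successive squares of 23 mod 89: 23^1≡23, 23^2≡84, 23^4≡25, 23^8≡2, 23^16≡4, 23^32≡16, 23^64≡78, 23^128≡32, 23^256≡45, 23^512≡67, 23^1024≡39.
1247 = 1 + 2 + 4 + 8 + 16 + 64 + 128 + 1024, so 23^1247 ≡ 23·84·25·2·4·78·32·39 ≡ 35 (mod 89).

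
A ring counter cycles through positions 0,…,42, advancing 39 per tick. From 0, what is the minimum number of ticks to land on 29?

25

The inverse of 39 mod 43 is 32 (since 39·32 = 1248 ≡ 1).
So x ≡ 32·29 = 928 ≡ 25 (mod 43).
Check: 39·25 = 975 = 22·43 + 29.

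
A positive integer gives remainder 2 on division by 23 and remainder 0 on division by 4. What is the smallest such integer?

x ≡ 0 (mod 4) gives x ∈ {0, 4, 8, 12, 16, 20, 24, 28, …}.
The first of these with x mod 23 = 2 is 48.

48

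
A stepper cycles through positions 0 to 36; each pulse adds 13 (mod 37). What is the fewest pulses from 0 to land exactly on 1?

20

13·20 = 260 = 7·37 + 1, so 13⁻¹ ≡ 20 (mod 37).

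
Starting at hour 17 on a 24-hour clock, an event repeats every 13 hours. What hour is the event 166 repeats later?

166·13 = 2158.
Dividing 2158 by 24 gives quotient 89 and remainder 22.
(17 + 22) mod 24 = 15.

15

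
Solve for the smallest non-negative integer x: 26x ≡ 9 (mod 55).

49

The inverse of 26 mod 55 is 36 (since 26·36 = 936 ≡ 1).
Multiplying both sides by 36: x ≡ 36·9 = 324 ≡ 49 (mod 55).
Check: 26·49 = 1274 = 23·55 + 9.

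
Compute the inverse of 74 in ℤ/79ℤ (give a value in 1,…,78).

63

79 = 1·74 + 5
74 = 14·5 + 4
5 = 1·4 + 1
4 = 4·1 + 0
Back-substituting gives 74·63 ≡ 1 (mod 79).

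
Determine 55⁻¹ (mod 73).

55·4 = 220 = 3·73 + 1, so 55⁻¹ ≡ 4 (mod 73).

4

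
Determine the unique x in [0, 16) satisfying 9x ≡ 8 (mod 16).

The inverse of 9 mod 16 is 9 (since 9·9 = 81 ≡ 1).
So x ≡ 9·8 = 72 ≡ 8 (mod 16).

8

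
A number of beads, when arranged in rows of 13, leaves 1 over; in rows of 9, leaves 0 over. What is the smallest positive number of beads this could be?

x ≡ 0 (mod 9) gives x ∈ {0, 9, 18, 27}.
The first of these with x mod 13 = 1 is 27.

27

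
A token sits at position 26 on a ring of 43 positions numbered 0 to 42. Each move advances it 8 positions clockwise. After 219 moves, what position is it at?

15

219·8 = 1752.
1752 − 40·43 = 32, so 1752 ≡ 32 (mod 43).
(26 + 32) mod 43 = 15.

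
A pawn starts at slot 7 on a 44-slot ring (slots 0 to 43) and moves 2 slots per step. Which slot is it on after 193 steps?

193·2 = 386.
Dividing 386 by 44 gives quotient 8 and remainder 34.
(7 + 34) mod 44 = 41.

41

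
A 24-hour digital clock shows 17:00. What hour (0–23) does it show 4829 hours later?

Dividing 4829 by 24 gives quotient 201 and remainder 5.
(17 + 5) mod 24 = 22.

22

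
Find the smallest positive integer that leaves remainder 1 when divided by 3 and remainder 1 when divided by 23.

x ≡ 1 (mod 3) gives x ∈ {1}.
The first of these with x mod 23 = 1 is 1.

1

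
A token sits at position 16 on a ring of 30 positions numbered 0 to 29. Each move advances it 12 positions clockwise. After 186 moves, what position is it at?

28

186·12 = 2232.
2232 mod 30 = 12 (since 74·30 = 2220).
(16 + 12) mod 30 = 28.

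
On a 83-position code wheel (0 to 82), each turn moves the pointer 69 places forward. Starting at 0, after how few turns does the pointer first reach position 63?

37

The inverse of 69 mod 83 is 77 (since 69·77 = 5313 ≡ 1).
Multiplying both sides by 77: x ≡ 77·63 = 4851 ≡ 37 (mod 83).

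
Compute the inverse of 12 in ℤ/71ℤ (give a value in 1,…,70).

71 = 5·12 + 11
12 = 1·11 + 1
11 = 11·1 + 0
Back-substituting gives 12·6 ≡ 1 (mod 71).

6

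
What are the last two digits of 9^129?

By repeated squaring mod 100: 9^1≡9, 9^2≡81, 9^4≡61, 9^8≡21, 9^16≡41, 9^32≡81, 9^64≡61, 9^128≡21.
Since 129 = 1 + 128 in binary, 9^129 ≡ 9·21 ≡ 89 (mod 100).

89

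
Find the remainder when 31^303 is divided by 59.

30

By repeated squaring mod 59: 31^1≡31, 31^2≡17, 31^4≡53, 31^8≡36, 31^16≡57, 31^32≡4, 31^64≡16, 31^128≡20, 31^256≡46.
303 = 1 + 2 + 4 + 8 + 32 + 256, so 31^303 ≡ 31·17·53·36·4·46 ≡ 30 (mod 59).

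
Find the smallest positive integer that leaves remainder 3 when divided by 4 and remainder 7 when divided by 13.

7

Since 13·1 ≡ 1 (mod 4), take x = 7 + 13·((3−7)·1 mod 4) = 7 + 13·0 = 7.
Check: 7 mod 4 = 3, 7 mod 13 = 7.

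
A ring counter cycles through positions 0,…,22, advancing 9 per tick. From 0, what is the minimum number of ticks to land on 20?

15

9⁻¹ ≡ 18 (mod 23) because 9·18 = 162 = 7·23 + 1.
So x ≡ 18·20 = 360 ≡ 15 (mod 23).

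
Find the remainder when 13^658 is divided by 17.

16

Square-and-reduce mod 17: 13^1≡13, 13^2≡16, 13^4≡1, 13^8≡1, 13^16≡1, 13^32≡1, 13^64≡1, 13^128≡1, 13^256≡1, 13^512≡1.
Since 658 = 2 + 16 + 128 + 512 in binary, 13^658 ≡ 16·1·1·1 ≡ 16 (mod 17).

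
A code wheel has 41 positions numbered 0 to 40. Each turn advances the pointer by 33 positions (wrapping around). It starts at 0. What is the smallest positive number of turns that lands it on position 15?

The inverse of 33 mod 41 is 5 (since 33·5 = 165 ≡ 1).
Multiplying both sides by 5: x ≡ 5·15 = 75 ≡ 34 (mod 41).

34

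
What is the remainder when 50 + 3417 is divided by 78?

35

Dividing 3417 by 78 gives quotient 43 and remainder 63.
(50 + 63) mod 78 = 35.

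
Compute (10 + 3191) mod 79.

3191 = 40·79 + 31, so 3191 mod 79 = 31.
(10 + 31) mod 79 = 41.

41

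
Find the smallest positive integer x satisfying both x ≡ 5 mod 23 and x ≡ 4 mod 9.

166

Since 9·18 ≡ 1 (mod 23), take x = 4 + 9·((5−4)·18 mod 23) = 4 + 9·18 = 166.
Check: 166 mod 23 = 5, 166 mod 9 = 4.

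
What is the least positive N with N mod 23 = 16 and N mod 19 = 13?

108

x ≡ 13 (mod 19) gives x ∈ {13, 32, 51, 70, 89, 108}.
The first of these with x mod 23 = 16 is 108.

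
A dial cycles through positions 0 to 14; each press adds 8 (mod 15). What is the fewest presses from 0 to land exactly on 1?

15 = 1·8 + 7
8 = 1·7 + 1
7 = 7·1 + 0
Back-substituting gives 8·2 ≡ 1 (mod 15).

2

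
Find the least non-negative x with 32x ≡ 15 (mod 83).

29

The inverse of 32 mod 83 is 13 (since 32·13 = 416 ≡ 1).
So x ≡ 13·15 = 195 ≡ 29 (mod 83).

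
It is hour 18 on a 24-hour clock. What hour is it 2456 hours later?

2

2456 = 102·24 + 8, so 2456 mod 24 = 8.
(18 + 8) mod 24 = 2.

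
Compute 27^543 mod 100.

By repeated squaring mod 100: 27^1≡27, 27^2≡29, 27^4≡41, 27^8≡81, 27^16≡61, 27^32≡21, 27^64≡41, 27^128≡81, 27^256≡61, 27^512≡21.
543 = 1 + 2 + 4 + 8 + 16 + 512, so 27^543 ≡ 27·29·41·81·61·21 ≡ 83 (mod 100).

83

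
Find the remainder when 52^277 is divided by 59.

44

By repeated squaring mod 59: 52^1≡52, 52^2≡49, 52^4≡41, 52^8≡29, 52^16≡15, 52^32≡48, 52^64≡3, 52^128≡9, 52^256≡22.
Since 277 = 1 + 4 + 16 + 256 in binary, 52^277 ≡ 52·41·15·22 ≡ 44 (mod 59).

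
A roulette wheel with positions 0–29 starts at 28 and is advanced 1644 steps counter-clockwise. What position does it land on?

4

1644 − 54·30 = 24, so 1644 ≡ 24 (mod 30).
(28 − 24) mod 30 = 4.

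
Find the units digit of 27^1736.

Last digits of 7^n: 7, 9, 3, 1 (period 4).
1736 leaves remainder 0 on division by 4, so 27^1736 ends in 1.

1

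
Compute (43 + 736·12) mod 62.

9

736·12 = 8832.
Dividing 8832 by 62 gives quotient 142 and remainder 28.
(43 + 28) mod 62 = 9.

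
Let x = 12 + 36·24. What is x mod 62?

36·24 = 864.
864 − 13·62 = 58, so 864 ≡ 58 (mod 62).
(12 + 58) mod 62 = 8.

8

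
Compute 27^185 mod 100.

7

Square-and-reduce mod 100: 27^1≡27, 27^2≡29, 27^4≡41, 27^8≡81, 27^16≡61, 27^32≡21, 27^64≡41, 27^128≡81.
Since 185 = 1 + 8 + 16 + 32 + 128 in binary, 27^185 ≡ 27·81·61·21·81 ≡ 7 (mod 100).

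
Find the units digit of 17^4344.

1

The units digit of 17^n cycles with period 4: 7, 9, 3, 1, …
4344 leaves remainder 0 on division by 4, so 17^4344 ends in 1.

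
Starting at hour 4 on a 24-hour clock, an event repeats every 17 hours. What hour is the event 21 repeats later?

1

21·17 = 357.
357 − 14·24 = 21, so 357 ≡ 21 (mod 24).
(4 + 21) mod 24 = 1.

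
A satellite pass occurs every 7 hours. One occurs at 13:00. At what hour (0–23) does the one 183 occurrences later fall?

183·7 = 1281.
1281 mod 24 = 9 (since 53·24 = 1272).
(13 + 9) mod 24 = 22.

22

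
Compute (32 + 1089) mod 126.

113

1089 − 8·126 = 81, so 1089 ≡ 81 (mod 126).
(32 + 81) mod 126 = 113.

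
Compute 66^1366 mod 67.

1

Square-and-reduce mod 67: 66^1≡66, 66^2≡1, 66^4≡1, 66^8≡1, 66^16≡1, 66^32≡1, 66^64≡1, 66^128≡1, 66^256≡1, 66^512≡1, 66^1024≡1.
1366 = 2 + 4 + 16 + 64 + 256 + 1024, so 66^1366 ≡ 1·1·1·1·1·1 ≡ 1 (mod 67).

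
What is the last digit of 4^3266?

6

Powers of 4 mod 10 repeat with period 2: 4, 6.
3266 leaves remainder 0 on division by 2, so 4^3266 ends in 6.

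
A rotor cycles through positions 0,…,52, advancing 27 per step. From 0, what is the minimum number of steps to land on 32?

11

The inverse of 27 mod 53 is 2 (since 27·2 = 54 ≡ 1).
Multiplying both sides by 2: x ≡ 2·32 = 64 ≡ 11 (mod 53).
Check: 27·11 = 297 = 5·53 + 32.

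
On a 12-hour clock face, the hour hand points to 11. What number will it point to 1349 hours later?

1349 mod 12 = 5 (since 112·12 = 1344).
11 + 5 → 4 on a 12-hour dial.

4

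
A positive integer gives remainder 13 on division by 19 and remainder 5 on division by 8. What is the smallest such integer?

13

x ≡ 5 (mod 8) gives x ∈ {5, 13}.
The first of these with x mod 19 = 13 is 13.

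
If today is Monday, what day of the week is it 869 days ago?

869 = 124·7 + 1, so 869 mod 7 = 1.
Monday − 1 day → Sunday.

Sunday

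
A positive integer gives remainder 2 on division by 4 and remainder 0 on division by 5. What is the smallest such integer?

Since 5·1 ≡ 1 (mod 4), take x = 0 + 5·((2−0)·1 mod 4) = 0 + 5·2 = 10.
Check: 10 mod 4 = 2, 10 mod 5 = 0.

10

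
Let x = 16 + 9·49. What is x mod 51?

49

9·49 = 441.
Dividing 441 by 51 gives quotient 8 and remainder 33.
(16 + 33) mod 51 = 49.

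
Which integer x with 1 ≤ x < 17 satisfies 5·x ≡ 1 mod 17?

7

17 = 3·5 + 2
5 = 2·2 + 1
2 = 2·1 + 0
Back-substituting gives 5·7 ≡ 1 (mod 17).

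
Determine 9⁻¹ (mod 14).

9·11 = 99 = 7·14 + 1, so 9⁻¹ ≡ 11 (mod 14).

11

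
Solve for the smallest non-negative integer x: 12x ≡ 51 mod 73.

The inverse of 12 mod 73 is 67 (since 12·67 = 804 ≡ 1).
Multiplying both sides by 67: x ≡ 67·51 = 3417 ≡ 59 (mod 73).
Check: 12·59 = 708 = 9·73 + 51.

59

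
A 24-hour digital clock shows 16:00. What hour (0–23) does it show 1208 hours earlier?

8

1208 = 50·24 + 8, so 1208 mod 24 = 8.
(16 − 8) mod 24 = 8.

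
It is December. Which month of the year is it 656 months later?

656 mod 12 = 8 (since 54·12 = 648).
December + 8 months → August.

August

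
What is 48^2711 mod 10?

2

Last digits of 8^n: 8, 4, 2, 6 (period 4).
2711 mod 4 = 3, so the last digit matches 8^3 = 2.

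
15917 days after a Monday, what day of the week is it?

15917 − 2273·7 = 6, so 15917 ≡ 6 (mod 7).
Monday + 6 days → Sunday.

Sunday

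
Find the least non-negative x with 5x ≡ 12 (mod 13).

5

The inverse of 5 mod 13 is 8 (since 5·8 = 40 ≡ 1).
So x ≡ 8·12 = 96 ≡ 5 (mod 13).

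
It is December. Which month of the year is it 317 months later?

May

Dividing 317 by 12 gives quotient 26 and remainder 5.
December + 5 months → May.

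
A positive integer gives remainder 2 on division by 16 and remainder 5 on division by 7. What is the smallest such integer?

82

x ≡ 5 (mod 7) gives x ∈ {5, 12, 19, 26, 33, 40, 47, 54, …}.
The first of these with x mod 16 = 2 is 82.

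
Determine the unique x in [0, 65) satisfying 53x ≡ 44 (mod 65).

18

53⁻¹ ≡ 27 (mod 65) because 53·27 = 1431 = 22·65 + 1.
Multiplying both sides by 27: x ≡ 27·44 = 1188 ≡ 18 (mod 65).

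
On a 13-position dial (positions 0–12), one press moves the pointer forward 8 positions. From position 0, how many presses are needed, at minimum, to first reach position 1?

8·5 = 40 = 3·13 + 1, so 8⁻¹ ≡ 5 (mod 13).

5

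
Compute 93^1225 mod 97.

Square-and-reduce mod 97: 93^1≡93, 93^2≡16, 93^4≡62, 93^8≡61, 93^16≡35, 93^32≡61, 93^64≡35, 93^128≡61, 93^256≡35, 93^512≡61, 93^1024≡35.
Since 1225 = 1 + 8 + 64 + 128 + 1024 in binary, 93^1225 ≡ 93·61·35·61·35 ≡ 93 (mod 97).

93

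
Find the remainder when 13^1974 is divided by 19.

Successive squares of 13 mod 19: 13^1≡13, 13^2≡17, 13^4≡4, 13^8≡16, 13^16≡9, 13^32≡5, 13^64≡6, 13^128≡17, 13^256≡4, 13^512≡16, 13^1024≡9.
Since 1974 = 2 + 4 + 16 + 32 + 128 + 256 + 512 + 1024 in binary, 13^1974 ≡ 17·4·9·5·17·4·16·9 ≡ 7 (mod 19).

7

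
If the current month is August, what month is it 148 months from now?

148 mod 12 = 4 (since 12·12 = 144).
August + 4 months → December.

December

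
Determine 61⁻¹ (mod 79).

61·57 = 3477 = 44·79 + 1, so 61⁻¹ ≡ 57 (mod 79).

57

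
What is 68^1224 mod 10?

6

Powers of 8 mod 10 repeat with period 4: 8, 4, 2, 6.
1224 mod 4 = 0, so the last digit matches 8^4 = 6.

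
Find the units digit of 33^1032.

Last digits of 3^n: 3, 9, 7, 1 (period 4).
1032 leaves remainder 0 on division by 4, so 33^1032 ends in 1.

1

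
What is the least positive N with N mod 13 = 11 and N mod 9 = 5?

x ≡ 5 (mod 9) gives x ∈ {5, 14, 23, 32, 41, 50}.
The first of these with x mod 13 = 11 is 50.

50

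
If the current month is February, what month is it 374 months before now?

374 mod 12 = 2 (since 31·12 = 372).
February − 2 months → December.

December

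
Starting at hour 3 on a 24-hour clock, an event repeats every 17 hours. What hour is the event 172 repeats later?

23

172·17 = 2924.
2924 − 121·24 = 20, so 2924 ≡ 20 (mod 24).
(3 + 20) mod 24 = 23.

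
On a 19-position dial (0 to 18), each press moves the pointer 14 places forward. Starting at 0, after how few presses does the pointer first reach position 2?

14⁻¹ ≡ 15 (mod 19) because 14·15 = 210 = 11·19 + 1.
Multiplying both sides by 15: x ≡ 15·2 = 30 ≡ 11 (mod 19).

11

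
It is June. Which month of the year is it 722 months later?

August

Dividing 722 by 12 gives quotient 60 and remainder 2.
June + 2 months → August.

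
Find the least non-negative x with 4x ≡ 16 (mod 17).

The inverse of 4 mod 17 is 13 (since 4·13 = 52 ≡ 1).
So x ≡ 13·16 = 208 ≡ 4 (mod 17).

4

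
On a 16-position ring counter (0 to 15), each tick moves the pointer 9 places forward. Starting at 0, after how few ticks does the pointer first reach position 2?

2

The inverse of 9 mod 16 is 9 (since 9·9 = 81 ≡ 1).
So x ≡ 9·2 = 18 ≡ 2 (mod 16).
Check: 9·2 = 18 = 1·16 + 2.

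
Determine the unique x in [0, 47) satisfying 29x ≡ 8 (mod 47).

10

29⁻¹ ≡ 13 (mod 47) because 29·13 = 377 = 8·47 + 1.
Multiplying both sides by 13: x ≡ 13·8 = 104 ≡ 10 (mod 47).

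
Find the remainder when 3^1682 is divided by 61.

By repeated squaring mod 61: 3^1≡3, 3^2≡9, 3^4≡20, 3^8≡34, 3^16≡58, 3^32≡9, 3^64≡20, 3^128≡34, 3^256≡58, 3^512≡9, 3^1024≡20.
Since 1682 = 2 + 16 + 128 + 512 + 1024 in binary, 3^1682 ≡ 9·58·34·9·20 ≡ 9 (mod 61).

9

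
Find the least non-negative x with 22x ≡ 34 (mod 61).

57

The inverse of 22 mod 61 is 25 (since 22·25 = 550 ≡ 1).
Multiplying both sides by 25: x ≡ 25·34 = 850 ≡ 57 (mod 61).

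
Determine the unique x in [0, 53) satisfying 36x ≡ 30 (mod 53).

45

36⁻¹ ≡ 28 (mod 53) because 36·28 = 1008 = 19·53 + 1.
Multiplying both sides by 28: x ≡ 28·30 = 840 ≡ 45 (mod 53).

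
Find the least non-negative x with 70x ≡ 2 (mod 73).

48

The inverse of 70 mod 73 is 24 (since 70·24 = 1680 ≡ 1).
Multiplying both sides by 24: x ≡ 24·2 = 48 ≡ 48 (mod 73).
Check: 70·48 = 3360 = 46·73 + 2.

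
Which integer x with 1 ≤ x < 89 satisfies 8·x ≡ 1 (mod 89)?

8·78 = 624 = 7·89 + 1, so 8⁻¹ ≡ 78 (mod 89).

78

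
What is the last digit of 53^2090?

9

Last digits of 3^n: 3, 9, 7, 1 (period 4).
2090 leaves remainder 2 on division by 4, so 53^2090 ends in 9.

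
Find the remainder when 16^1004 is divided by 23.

2

Successive squares of 16 mod 23: 16^1≡16, 16^2≡3, 16^4≡9, 16^8≡12, 16^16≡6, 16^32≡13, 16^64≡8, 16^128≡18, 16^256≡2, 16^512≡4.
Since 1004 = 4 + 8 + 32 + 64 + 128 + 256 + 512 in binary, 16^1004 ≡ 9·12·13·8·18·2·4 ≡ 2 (mod 23).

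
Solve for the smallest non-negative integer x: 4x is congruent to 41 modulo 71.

4⁻¹ ≡ 18 (mod 71) because 4·18 = 72 = 1·71 + 1.
Multiplying both sides by 18: x ≡ 18·41 = 738 ≡ 28 (mod 71).
Check: 4·28 = 112 = 1·71 + 41.

28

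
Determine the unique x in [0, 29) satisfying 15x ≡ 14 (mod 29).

28

The inverse of 15 mod 29 is 2 (since 15·2 = 30 ≡ 1).
Multiplying both sides by 2: x ≡ 2·14 = 28 ≡ 28 (mod 29).
Check: 15·28 = 420 = 14·29 + 14.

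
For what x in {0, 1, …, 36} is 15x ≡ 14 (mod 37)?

33

The inverse of 15 mod 37 is 5 (since 15·5 = 75 ≡ 1).
Multiplying both sides by 5: x ≡ 5·14 = 70 ≡ 33 (mod 37).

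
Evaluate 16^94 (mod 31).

Successive squares of 16 mod 31: 16^1≡16, 16^2≡8, 16^4≡2, 16^8≡4, 16^16≡16, 16^32≡8, 16^64≡2.
94 = 2 + 4 + 8 + 16 + 64, so 16^94 ≡ 8·2·4·16·2 ≡ 2 (mod 31).

2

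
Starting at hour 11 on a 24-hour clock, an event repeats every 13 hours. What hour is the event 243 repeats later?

243·13 = 3159.
Dividing 3159 by 24 gives quotient 131 and remainder 15.
(11 + 15) mod 24 = 2.

2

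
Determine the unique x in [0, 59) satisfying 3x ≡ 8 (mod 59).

42

3⁻¹ ≡ 20 (mod 59) because 3·20 = 60 = 1·59 + 1.
Multiplying both sides by 20: x ≡ 20·8 = 160 ≡ 42 (mod 59).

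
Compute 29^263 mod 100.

Square-and-reduce mod 100: 29^1≡29, 29^2≡41, 29^4≡81, 29^8≡61, 29^16≡21, 29^32≡41, 29^64≡81, 29^128≡61, 29^256≡21.
Since 263 = 1 + 2 + 4 + 256 in binary, 29^263 ≡ 29·41·81·21 ≡ 89 (mod 100).

89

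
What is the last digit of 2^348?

Last digits of 2^n: 2, 4, 8, 6 (period 4).
348 leaves remainder 0 on division by 4, so 2^348 ends in 6.

6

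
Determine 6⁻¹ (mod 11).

6·2 = 12 = 1·11 + 1, so 6⁻¹ ≡ 2 (mod 11).

2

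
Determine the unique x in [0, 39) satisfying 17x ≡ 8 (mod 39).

28

The inverse of 17 mod 39 is 23 (since 17·23 = 391 ≡ 1).
So x ≡ 23·8 = 184 ≡ 28 (mod 39).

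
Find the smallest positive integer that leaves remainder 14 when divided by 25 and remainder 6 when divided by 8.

x ≡ 6 (mod 8) gives x ∈ {6, 14}.
The first of these with x mod 25 = 14 is 14.

14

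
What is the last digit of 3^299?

7

Last digits of 3^n: 3, 9, 7, 1 (period 4).
299 leaves remainder 3 on division by 4, so 3^299 ends in 7.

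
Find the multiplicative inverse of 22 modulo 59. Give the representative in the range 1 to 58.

59 = 2·22 + 15
22 = 1·15 + 7
15 = 2·7 + 1
7 = 7·1 + 0
Back-substituting gives 22·51 ≡ 1 (mod 59).

51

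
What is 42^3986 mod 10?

4

Last digits of 2^n: 2, 4, 8, 6 (period 4).
3986 leaves remainder 2 on division by 4, so 42^3986 ends in 4.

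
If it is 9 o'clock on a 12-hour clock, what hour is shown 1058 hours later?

11

Dividing 1058 by 12 gives quotient 88 and remainder 2.
9 + 2 → 11 on a 12-hour dial.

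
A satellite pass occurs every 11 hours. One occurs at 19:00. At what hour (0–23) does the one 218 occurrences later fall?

218·11 = 2398.
2398 mod 24 = 22 (since 99·24 = 2376).
(19 + 22) mod 24 = 17.

17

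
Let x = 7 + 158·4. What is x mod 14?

158·4 = 632.
Dividing 632 by 14 gives quotient 45 and remainder 2.
(7 + 2) mod 14 = 9.

9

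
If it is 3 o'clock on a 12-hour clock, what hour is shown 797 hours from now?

797 mod 12 = 5 (since 66·12 = 792).
3 + 5 → 8 on a 12-hour dial.

8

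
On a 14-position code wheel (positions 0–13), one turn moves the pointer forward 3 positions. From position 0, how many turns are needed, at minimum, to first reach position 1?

3·5 = 15 = 1·14 + 1, so 3⁻¹ ≡ 5 (mod 14).

5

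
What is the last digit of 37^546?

9

Last digits of 7^n: 7, 9, 3, 1 (period 4).
546 leaves remainder 2 on division by 4, so 37^546 ends in 9.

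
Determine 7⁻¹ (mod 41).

7·6 = 42 = 1·41 + 1, so 7⁻¹ ≡ 6 (mod 41).

6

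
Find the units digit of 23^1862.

9

The units digit of 23^n cycles with period 4: 3, 9, 7, 1, …
1862 mod 4 = 2, so the last digit matches 3^2 = 9.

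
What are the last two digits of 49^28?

Square-and-reduce mod 100: 49^1≡49, 49^2≡1, 49^4≡1, 49^8≡1, 49^16≡1.
Since 28 = 4 + 8 + 16 in binary, 49^28 ≡ 1·1·1 ≡ 1 (mod 100).

01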